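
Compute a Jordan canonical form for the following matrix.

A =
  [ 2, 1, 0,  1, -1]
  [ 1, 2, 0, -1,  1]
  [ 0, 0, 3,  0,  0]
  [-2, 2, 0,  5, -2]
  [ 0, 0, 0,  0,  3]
J_2(3) ⊕ J_1(3) ⊕ J_1(3) ⊕ J_1(3)

The characteristic polynomial is
  det(x·I − A) = x^5 - 15*x^4 + 90*x^3 - 270*x^2 + 405*x - 243 = (x - 3)^5

Eigenvalues and multiplicities (the geometric multiplicity of λ is n − rank(A − λI), which equals the number of Jordan blocks for λ):
  λ = 3: algebraic multiplicity = 5, geometric multiplicity = 4

Determining the block sizes for each eigenvalue:
  λ = 3: 4 blocks summing to 5 forces exactly one block of size 2 and the rest size 1 → block sizes [2, 1, 1, 1]

Assembling the blocks gives a Jordan form
J =
  [3, 1, 0, 0, 0]
  [0, 3, 0, 0, 0]
  [0, 0, 3, 0, 0]
  [0, 0, 0, 3, 0]
  [0, 0, 0, 0, 3]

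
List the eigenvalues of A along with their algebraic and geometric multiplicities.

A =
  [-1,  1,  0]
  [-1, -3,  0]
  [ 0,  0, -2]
λ = -2: alg = 3, geom = 2

Step 1 — factor the characteristic polynomial to read off the algebraic multiplicities:
  χ_A(x) = (x + 2)^3

Step 2 — compute geometric multiplicities via the rank-nullity identity g(λ) = n − rank(A − λI):
  rank(A − (-2)·I) = 1, so dim ker(A − (-2)·I) = n − 1 = 2

Summary:
  λ = -2: algebraic multiplicity = 3, geometric multiplicity = 2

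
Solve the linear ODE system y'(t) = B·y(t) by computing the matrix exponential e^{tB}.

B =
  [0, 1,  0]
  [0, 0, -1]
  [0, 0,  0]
e^{tB} =
  [1, t, -t^2/2]
  [0, 1, -t]
  [0, 0, 1]

Strategy: write B = P · J · P⁻¹ where J is a Jordan canonical form, so e^{tB} = P · e^{tJ} · P⁻¹, and e^{tJ} can be computed block-by-block.

B has Jordan form
J =
  [0, 1, 0]
  [0, 0, 1]
  [0, 0, 0]
(up to reordering of blocks).

Per-block formulas:
  For a 3×3 Jordan block J_3(0): exp(t · J_3(0)) = e^(0t)·(I + t·N + (t^2/2)·N^2), where N is the 3×3 nilpotent shift.

After assembling e^{tJ} and conjugating by P, we get:

e^{tB} =
  [1, t, -t^2/2]
  [0, 1, -t]
  [0, 0, 1]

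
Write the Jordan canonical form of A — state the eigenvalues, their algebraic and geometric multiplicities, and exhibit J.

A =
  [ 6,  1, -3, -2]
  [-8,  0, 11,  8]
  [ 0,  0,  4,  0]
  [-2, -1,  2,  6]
J_3(4) ⊕ J_1(4)

The characteristic polynomial is
  det(x·I − A) = x^4 - 16*x^3 + 96*x^2 - 256*x + 256 = (x - 4)^4

Eigenvalues and multiplicities (the geometric multiplicity of λ is n − rank(A − λI), which equals the number of Jordan blocks for λ):
  λ = 4: algebraic multiplicity = 4, geometric multiplicity = 2

Determining the block sizes for each eigenvalue:
  λ = 4: with am = 4 and gm = 2, the partition is not yet determined (e.g. several partitions of 4 into 2 parts exist). Let N = A − (4)·I. Computing rank(N^1) = 2, rank(N^2) = 1, rank(N^3) = 0; the number of blocks of size ≥ j is rank(N^{j−1}) − rank(N^j), giving [2, 1, 1]. So we have 1 block(s) of size 3, 1 block(s) of size 1 → block sizes [3, 1]

Assembling the blocks gives a Jordan form
J =
  [4, 1, 0, 0]
  [0, 4, 1, 0]
  [0, 0, 4, 0]
  [0, 0, 0, 4]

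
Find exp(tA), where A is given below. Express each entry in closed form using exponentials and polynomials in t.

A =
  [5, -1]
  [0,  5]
e^{tA} =
  [exp(5*t), -t*exp(5*t)]
  [0, exp(5*t)]

Strategy: write A = P · J · P⁻¹ where J is a Jordan canonical form, so e^{tA} = P · e^{tJ} · P⁻¹, and e^{tJ} can be computed block-by-block.

A has Jordan form
J =
  [5, 1]
  [0, 5]
(up to reordering of blocks).

Per-block formulas:
  For a 2×2 Jordan block J_2(5): exp(t · J_2(5)) = e^(5t)·(I + t·N), where N is the 2×2 nilpotent shift.

After assembling e^{tJ} and conjugating by P, we get:

e^{tA} =
  [exp(5*t), -t*exp(5*t)]
  [0, exp(5*t)]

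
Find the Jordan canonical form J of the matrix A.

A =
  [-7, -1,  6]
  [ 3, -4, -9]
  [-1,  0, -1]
J_3(-4)

The characteristic polynomial is
  det(x·I − A) = x^3 + 12*x^2 + 48*x + 64 = (x + 4)^3

Eigenvalues and multiplicities (the geometric multiplicity of λ is n − rank(A − λI), which equals the number of Jordan blocks for λ):
  λ = -4: algebraic multiplicity = 3, geometric multiplicity = 1

Determining the block sizes for each eigenvalue:
  λ = -4: one block (gm = 1), so the single block has size am = 3 → block sizes [3]

Assembling the blocks gives a Jordan form
J =
  [-4,  1,  0]
  [ 0, -4,  1]
  [ 0,  0, -4]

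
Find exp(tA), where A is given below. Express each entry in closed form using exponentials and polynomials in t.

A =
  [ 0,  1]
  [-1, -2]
e^{tA} =
  [t*exp(-t) + exp(-t), t*exp(-t)]
  [-t*exp(-t), -t*exp(-t) + exp(-t)]

Strategy: write A = P · J · P⁻¹ where J is a Jordan canonical form, so e^{tA} = P · e^{tJ} · P⁻¹, and e^{tJ} can be computed block-by-block.

A has Jordan form
J =
  [-1,  1]
  [ 0, -1]
(up to reordering of blocks).

Per-block formulas:
  For a 2×2 Jordan block J_2(-1): exp(t · J_2(-1)) = e^(-1t)·(I + t·N), where N is the 2×2 nilpotent shift.

After assembling e^{tJ} and conjugating by P, we get:

e^{tA} =
  [t*exp(-t) + exp(-t), t*exp(-t)]
  [-t*exp(-t), -t*exp(-t) + exp(-t)]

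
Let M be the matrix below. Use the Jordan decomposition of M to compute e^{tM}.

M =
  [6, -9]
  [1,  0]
e^{tM} =
  [3*t*exp(3*t) + exp(3*t), -9*t*exp(3*t)]
  [t*exp(3*t), -3*t*exp(3*t) + exp(3*t)]

Strategy: write M = P · J · P⁻¹ where J is a Jordan canonical form, so e^{tM} = P · e^{tJ} · P⁻¹, and e^{tJ} can be computed block-by-block.

M has Jordan form
J =
  [3, 1]
  [0, 3]
(up to reordering of blocks).

Per-block formulas:
  For a 2×2 Jordan block J_2(3): exp(t · J_2(3)) = e^(3t)·(I + t·N), where N is the 2×2 nilpotent shift.

After assembling e^{tJ} and conjugating by P, we get:

e^{tM} =
  [3*t*exp(3*t) + exp(3*t), -9*t*exp(3*t)]
  [t*exp(3*t), -3*t*exp(3*t) + exp(3*t)]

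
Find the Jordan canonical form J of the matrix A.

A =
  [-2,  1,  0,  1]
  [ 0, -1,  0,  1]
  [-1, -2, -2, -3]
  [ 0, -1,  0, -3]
J_2(-2) ⊕ J_2(-2)

The characteristic polynomial is
  det(x·I − A) = x^4 + 8*x^3 + 24*x^2 + 32*x + 16 = (x + 2)^4

Eigenvalues and multiplicities (the geometric multiplicity of λ is n − rank(A − λI), which equals the number of Jordan blocks for λ):
  λ = -2: algebraic multiplicity = 4, geometric multiplicity = 2

Determining the block sizes for each eigenvalue:
  λ = -2: with am = 4 and gm = 2, the partition is not yet determined (e.g. several partitions of 4 into 2 parts exist). Let N = A − (-2)·I. Computing rank(N^1) = 2, rank(N^2) = 0; the number of blocks of size ≥ j is rank(N^{j−1}) − rank(N^j), giving [2, 2]. So we have 2 block(s) of size 2 → block sizes [2, 2]

Assembling the blocks gives a Jordan form
J =
  [-2,  1,  0,  0]
  [ 0, -2,  0,  0]
  [ 0,  0, -2,  1]
  [ 0,  0,  0, -2]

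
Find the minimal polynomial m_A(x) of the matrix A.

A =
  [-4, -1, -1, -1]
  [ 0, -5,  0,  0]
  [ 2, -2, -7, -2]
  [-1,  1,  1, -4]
x^2 + 10*x + 25

The characteristic polynomial is χ_A(x) = (x + 5)^4, so the eigenvalues are known. The minimal polynomial is
  m_A(x) = Π_λ (x − λ)^{k_λ}
where k_λ is the size of the *largest* Jordan block for λ (equivalently, the smallest k with (A − λI)^k v = 0 for every generalised eigenvector v of λ).

  λ = -5: largest Jordan block has size 2, contributing (x + 5)^2

So m_A(x) = (x + 5)^2 = x^2 + 10*x + 25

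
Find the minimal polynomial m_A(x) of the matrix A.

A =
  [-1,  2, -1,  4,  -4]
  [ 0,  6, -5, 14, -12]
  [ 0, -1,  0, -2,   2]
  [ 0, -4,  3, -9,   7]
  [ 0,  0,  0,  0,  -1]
x^3 + 3*x^2 + 3*x + 1

The characteristic polynomial is χ_A(x) = (x + 1)^5, so the eigenvalues are known. The minimal polynomial is
  m_A(x) = Π_λ (x − λ)^{k_λ}
where k_λ is the size of the *largest* Jordan block for λ (equivalently, the smallest k with (A − λI)^k v = 0 for every generalised eigenvector v of λ).

  λ = -1: largest Jordan block has size 3, contributing (x + 1)^3

So m_A(x) = (x + 1)^3 = x^3 + 3*x^2 + 3*x + 1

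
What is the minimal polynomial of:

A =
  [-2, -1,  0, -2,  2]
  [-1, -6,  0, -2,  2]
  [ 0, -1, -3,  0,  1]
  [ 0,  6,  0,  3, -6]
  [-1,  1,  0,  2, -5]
x^3 + 7*x^2 + 15*x + 9

The characteristic polynomial is χ_A(x) = (x + 1)*(x + 3)^4, so the eigenvalues are known. The minimal polynomial is
  m_A(x) = Π_λ (x − λ)^{k_λ}
where k_λ is the size of the *largest* Jordan block for λ (equivalently, the smallest k with (A − λI)^k v = 0 for every generalised eigenvector v of λ).

  λ = -3: largest Jordan block has size 2, contributing (x + 3)^2
  λ = -1: largest Jordan block has size 1, contributing (x + 1)

So m_A(x) = (x + 1)*(x + 3)^2 = x^3 + 7*x^2 + 15*x + 9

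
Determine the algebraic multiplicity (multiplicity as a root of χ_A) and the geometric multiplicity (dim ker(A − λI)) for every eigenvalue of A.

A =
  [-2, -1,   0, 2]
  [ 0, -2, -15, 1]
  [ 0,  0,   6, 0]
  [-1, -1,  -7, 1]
λ = -1: alg = 3, geom = 1; λ = 6: alg = 1, geom = 1

Step 1 — factor the characteristic polynomial to read off the algebraic multiplicities:
  χ_A(x) = (x - 6)*(x + 1)^3

Step 2 — compute geometric multiplicities via the rank-nullity identity g(λ) = n − rank(A − λI):
  rank(A − (-1)·I) = 3, so dim ker(A − (-1)·I) = n − 3 = 1
  rank(A − (6)·I) = 3, so dim ker(A − (6)·I) = n − 3 = 1

Summary:
  λ = -1: algebraic multiplicity = 3, geometric multiplicity = 1
  λ = 6: algebraic multiplicity = 1, geometric multiplicity = 1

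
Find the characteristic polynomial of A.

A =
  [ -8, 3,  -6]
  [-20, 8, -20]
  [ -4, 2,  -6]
x^3 + 6*x^2 + 12*x + 8

Expanding det(x·I − A) (e.g. by cofactor expansion or by noting that A is similar to its Jordan form J, which has the same characteristic polynomial as A) gives
  χ_A(x) = x^3 + 6*x^2 + 12*x + 8
which factors as (x + 2)^3. The eigenvalues (with algebraic multiplicities) are λ = -2 with multiplicity 3.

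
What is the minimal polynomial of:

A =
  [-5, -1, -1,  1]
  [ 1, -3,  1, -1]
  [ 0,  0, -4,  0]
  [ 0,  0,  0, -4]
x^2 + 8*x + 16

The characteristic polynomial is χ_A(x) = (x + 4)^4, so the eigenvalues are known. The minimal polynomial is
  m_A(x) = Π_λ (x − λ)^{k_λ}
where k_λ is the size of the *largest* Jordan block for λ (equivalently, the smallest k with (A − λI)^k v = 0 for every generalised eigenvector v of λ).

  λ = -4: largest Jordan block has size 2, contributing (x + 4)^2

So m_A(x) = (x + 4)^2 = x^2 + 8*x + 16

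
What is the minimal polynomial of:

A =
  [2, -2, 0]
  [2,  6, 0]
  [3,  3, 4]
x^2 - 8*x + 16

The characteristic polynomial is χ_A(x) = (x - 4)^3, so the eigenvalues are known. The minimal polynomial is
  m_A(x) = Π_λ (x − λ)^{k_λ}
where k_λ is the size of the *largest* Jordan block for λ (equivalently, the smallest k with (A − λI)^k v = 0 for every generalised eigenvector v of λ).

  λ = 4: largest Jordan block has size 2, contributing (x − 4)^2

So m_A(x) = (x - 4)^2 = x^2 - 8*x + 16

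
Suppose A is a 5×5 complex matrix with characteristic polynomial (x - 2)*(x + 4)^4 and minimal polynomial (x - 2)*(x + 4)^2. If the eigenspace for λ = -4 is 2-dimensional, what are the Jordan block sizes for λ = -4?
Block sizes for λ = -4: [2, 2]

Step 1 — from the characteristic polynomial, algebraic multiplicity of λ = -4 is 4. From dim ker(A − (-4)·I) = 2, there are exactly 2 Jordan blocks for λ = -4.
Step 2 — from the minimal polynomial, the factor (x + 4)^2 tells us the largest block for λ = -4 has size 2.
Step 3 — with total size 4, 2 blocks, and largest block 2, the block sizes (in nonincreasing order) are [2, 2].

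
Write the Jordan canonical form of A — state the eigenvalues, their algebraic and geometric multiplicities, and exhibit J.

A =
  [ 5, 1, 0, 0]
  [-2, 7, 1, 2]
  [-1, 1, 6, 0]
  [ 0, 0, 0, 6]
J_3(6) ⊕ J_1(6)

The characteristic polynomial is
  det(x·I − A) = x^4 - 24*x^3 + 216*x^2 - 864*x + 1296 = (x - 6)^4

Eigenvalues and multiplicities (the geometric multiplicity of λ is n − rank(A − λI), which equals the number of Jordan blocks for λ):
  λ = 6: algebraic multiplicity = 4, geometric multiplicity = 2

Determining the block sizes for each eigenvalue:
  λ = 6: with am = 4 and gm = 2, the partition is not yet determined (e.g. several partitions of 4 into 2 parts exist). Let N = A − (6)·I. Computing rank(N^1) = 2, rank(N^2) = 1, rank(N^3) = 0; the number of blocks of size ≥ j is rank(N^{j−1}) − rank(N^j), giving [2, 1, 1]. So we have 1 block(s) of size 3, 1 block(s) of size 1 → block sizes [3, 1]

Assembling the blocks gives a Jordan form
J =
  [6, 1, 0, 0]
  [0, 6, 1, 0]
  [0, 0, 6, 0]
  [0, 0, 0, 6]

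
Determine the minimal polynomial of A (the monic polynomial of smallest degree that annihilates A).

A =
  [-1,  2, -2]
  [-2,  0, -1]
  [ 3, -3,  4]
x^3 - 3*x^2 + 3*x - 1

The characteristic polynomial is χ_A(x) = (x - 1)^3, so the eigenvalues are known. The minimal polynomial is
  m_A(x) = Π_λ (x − λ)^{k_λ}
where k_λ is the size of the *largest* Jordan block for λ (equivalently, the smallest k with (A − λI)^k v = 0 for every generalised eigenvector v of λ).

  λ = 1: largest Jordan block has size 3, contributing (x − 1)^3

So m_A(x) = (x - 1)^3 = x^3 - 3*x^2 + 3*x - 1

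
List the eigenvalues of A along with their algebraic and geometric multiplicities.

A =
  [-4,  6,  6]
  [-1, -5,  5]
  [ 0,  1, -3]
λ = -4: alg = 3, geom = 1

Step 1 — factor the characteristic polynomial to read off the algebraic multiplicities:
  χ_A(x) = (x + 4)^3

Step 2 — compute geometric multiplicities via the rank-nullity identity g(λ) = n − rank(A − λI):
  rank(A − (-4)·I) = 2, so dim ker(A − (-4)·I) = n − 2 = 1

Summary:
  λ = -4: algebraic multiplicity = 3, geometric multiplicity = 1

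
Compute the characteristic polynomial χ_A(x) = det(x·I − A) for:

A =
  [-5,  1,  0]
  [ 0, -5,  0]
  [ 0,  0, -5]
x^3 + 15*x^2 + 75*x + 125

Expanding det(x·I − A) (e.g. by cofactor expansion or by noting that A is similar to its Jordan form J, which has the same characteristic polynomial as A) gives
  χ_A(x) = x^3 + 15*x^2 + 75*x + 125
which factors as (x + 5)^3. The eigenvalues (with algebraic multiplicities) are λ = -5 with multiplicity 3.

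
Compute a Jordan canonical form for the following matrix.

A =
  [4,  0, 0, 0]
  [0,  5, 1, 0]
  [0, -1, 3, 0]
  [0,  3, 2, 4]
J_3(4) ⊕ J_1(4)

The characteristic polynomial is
  det(x·I − A) = x^4 - 16*x^3 + 96*x^2 - 256*x + 256 = (x - 4)^4

Eigenvalues and multiplicities (the geometric multiplicity of λ is n − rank(A − λI), which equals the number of Jordan blocks for λ):
  λ = 4: algebraic multiplicity = 4, geometric multiplicity = 2

Determining the block sizes for each eigenvalue:
  λ = 4: with am = 4 and gm = 2, the partition is not yet determined (e.g. several partitions of 4 into 2 parts exist). Let N = A − (4)·I. Computing rank(N^1) = 2, rank(N^2) = 1, rank(N^3) = 0; the number of blocks of size ≥ j is rank(N^{j−1}) − rank(N^j), giving [2, 1, 1]. So we have 1 block(s) of size 3, 1 block(s) of size 1 → block sizes [3, 1]

Assembling the blocks gives a Jordan form
J =
  [4, 1, 0, 0]
  [0, 4, 1, 0]
  [0, 0, 4, 0]
  [0, 0, 0, 4]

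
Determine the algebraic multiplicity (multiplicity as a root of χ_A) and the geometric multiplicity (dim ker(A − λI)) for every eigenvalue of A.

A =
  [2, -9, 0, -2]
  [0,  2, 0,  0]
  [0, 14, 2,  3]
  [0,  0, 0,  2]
λ = 2: alg = 4, geom = 2

Step 1 — factor the characteristic polynomial to read off the algebraic multiplicities:
  χ_A(x) = (x - 2)^4

Step 2 — compute geometric multiplicities via the rank-nullity identity g(λ) = n − rank(A − λI):
  rank(A − (2)·I) = 2, so dim ker(A − (2)·I) = n − 2 = 2

Summary:
  λ = 2: algebraic multiplicity = 4, geometric multiplicity = 2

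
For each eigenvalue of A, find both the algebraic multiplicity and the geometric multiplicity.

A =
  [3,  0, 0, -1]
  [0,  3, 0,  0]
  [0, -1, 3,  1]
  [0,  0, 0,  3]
λ = 3: alg = 4, geom = 2

Step 1 — factor the characteristic polynomial to read off the algebraic multiplicities:
  χ_A(x) = (x - 3)^4

Step 2 — compute geometric multiplicities via the rank-nullity identity g(λ) = n − rank(A − λI):
  rank(A − (3)·I) = 2, so dim ker(A − (3)·I) = n − 2 = 2

Summary:
  λ = 3: algebraic multiplicity = 4, geometric multiplicity = 2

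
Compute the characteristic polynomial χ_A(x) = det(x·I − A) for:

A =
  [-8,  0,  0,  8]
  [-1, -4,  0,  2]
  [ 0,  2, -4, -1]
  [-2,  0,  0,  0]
x^4 + 16*x^3 + 96*x^2 + 256*x + 256

Expanding det(x·I − A) (e.g. by cofactor expansion or by noting that A is similar to its Jordan form J, which has the same characteristic polynomial as A) gives
  χ_A(x) = x^4 + 16*x^3 + 96*x^2 + 256*x + 256
which factors as (x + 4)^4. The eigenvalues (with algebraic multiplicities) are λ = -4 with multiplicity 4.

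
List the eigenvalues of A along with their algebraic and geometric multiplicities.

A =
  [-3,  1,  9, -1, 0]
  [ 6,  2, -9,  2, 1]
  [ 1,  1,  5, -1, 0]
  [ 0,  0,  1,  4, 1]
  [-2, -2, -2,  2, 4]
λ = -4: alg = 1, geom = 1; λ = 4: alg = 4, geom = 2

Step 1 — factor the characteristic polynomial to read off the algebraic multiplicities:
  χ_A(x) = (x - 4)^4*(x + 4)

Step 2 — compute geometric multiplicities via the rank-nullity identity g(λ) = n − rank(A − λI):
  rank(A − (-4)·I) = 4, so dim ker(A − (-4)·I) = n − 4 = 1
  rank(A − (4)·I) = 3, so dim ker(A − (4)·I) = n − 3 = 2

Summary:
  λ = -4: algebraic multiplicity = 1, geometric multiplicity = 1
  λ = 4: algebraic multiplicity = 4, geometric multiplicity = 2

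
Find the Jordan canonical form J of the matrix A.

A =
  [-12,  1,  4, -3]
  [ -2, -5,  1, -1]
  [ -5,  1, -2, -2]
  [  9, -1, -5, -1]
J_2(-5) ⊕ J_2(-5)

The characteristic polynomial is
  det(x·I − A) = x^4 + 20*x^3 + 150*x^2 + 500*x + 625 = (x + 5)^4

Eigenvalues and multiplicities (the geometric multiplicity of λ is n − rank(A − λI), which equals the number of Jordan blocks for λ):
  λ = -5: algebraic multiplicity = 4, geometric multiplicity = 2

Determining the block sizes for each eigenvalue:
  λ = -5: with am = 4 and gm = 2, the partition is not yet determined (e.g. several partitions of 4 into 2 parts exist). Let N = A − (-5)·I. Computing rank(N^1) = 2, rank(N^2) = 0; the number of blocks of size ≥ j is rank(N^{j−1}) − rank(N^j), giving [2, 2]. So we have 2 block(s) of size 2 → block sizes [2, 2]

Assembling the blocks gives a Jordan form
J =
  [-5,  1,  0,  0]
  [ 0, -5,  0,  0]
  [ 0,  0, -5,  1]
  [ 0,  0,  0, -5]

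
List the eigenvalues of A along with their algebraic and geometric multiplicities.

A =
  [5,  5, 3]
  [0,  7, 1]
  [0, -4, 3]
λ = 5: alg = 3, geom = 1

Step 1 — factor the characteristic polynomial to read off the algebraic multiplicities:
  χ_A(x) = (x - 5)^3

Step 2 — compute geometric multiplicities via the rank-nullity identity g(λ) = n − rank(A − λI):
  rank(A − (5)·I) = 2, so dim ker(A − (5)·I) = n − 2 = 1

Summary:
  λ = 5: algebraic multiplicity = 3, geometric multiplicity = 1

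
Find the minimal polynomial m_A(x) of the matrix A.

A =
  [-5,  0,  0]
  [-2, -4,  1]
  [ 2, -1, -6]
x^2 + 10*x + 25

The characteristic polynomial is χ_A(x) = (x + 5)^3, so the eigenvalues are known. The minimal polynomial is
  m_A(x) = Π_λ (x − λ)^{k_λ}
where k_λ is the size of the *largest* Jordan block for λ (equivalently, the smallest k with (A − λI)^k v = 0 for every generalised eigenvector v of λ).

  λ = -5: largest Jordan block has size 2, contributing (x + 5)^2

So m_A(x) = (x + 5)^2 = x^2 + 10*x + 25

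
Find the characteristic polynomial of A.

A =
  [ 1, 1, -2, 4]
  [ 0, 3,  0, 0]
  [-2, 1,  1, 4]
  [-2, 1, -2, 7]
x^4 - 12*x^3 + 54*x^2 - 108*x + 81

Expanding det(x·I − A) (e.g. by cofactor expansion or by noting that A is similar to its Jordan form J, which has the same characteristic polynomial as A) gives
  χ_A(x) = x^4 - 12*x^3 + 54*x^2 - 108*x + 81
which factors as (x - 3)^4. The eigenvalues (with algebraic multiplicities) are λ = 3 with multiplicity 4.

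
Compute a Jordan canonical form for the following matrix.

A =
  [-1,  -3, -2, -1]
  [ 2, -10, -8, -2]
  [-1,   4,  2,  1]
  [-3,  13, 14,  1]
J_2(-2) ⊕ J_2(-2)

The characteristic polynomial is
  det(x·I − A) = x^4 + 8*x^3 + 24*x^2 + 32*x + 16 = (x + 2)^4

Eigenvalues and multiplicities (the geometric multiplicity of λ is n − rank(A − λI), which equals the number of Jordan blocks for λ):
  λ = -2: algebraic multiplicity = 4, geometric multiplicity = 2

Determining the block sizes for each eigenvalue:
  λ = -2: with am = 4 and gm = 2, the partition is not yet determined (e.g. several partitions of 4 into 2 parts exist). Let N = A − (-2)·I. Computing rank(N^1) = 2, rank(N^2) = 0; the number of blocks of size ≥ j is rank(N^{j−1}) − rank(N^j), giving [2, 2]. So we have 2 block(s) of size 2 → block sizes [2, 2]

Assembling the blocks gives a Jordan form
J =
  [-2,  1,  0,  0]
  [ 0, -2,  0,  0]
  [ 0,  0, -2,  1]
  [ 0,  0,  0, -2]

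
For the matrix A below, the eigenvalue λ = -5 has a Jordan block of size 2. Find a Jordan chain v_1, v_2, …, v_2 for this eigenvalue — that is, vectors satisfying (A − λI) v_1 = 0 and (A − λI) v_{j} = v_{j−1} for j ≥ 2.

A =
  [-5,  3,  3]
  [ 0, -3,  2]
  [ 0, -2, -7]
A Jordan chain for λ = -5 of length 2:
v_1 = (3, 2, -2)ᵀ
v_2 = (0, 1, 0)ᵀ

Let N = A − (-5)·I. We want v_2 with N^2 v_2 = 0 but N^1 v_2 ≠ 0; then v_{j-1} := N · v_j for j = 2, …, 2.

Pick v_2 = (0, 1, 0)ᵀ.
Then v_1 = N · v_2 = (3, 2, -2)ᵀ.

Sanity check: (A − (-5)·I) v_1 = (0, 0, 0)ᵀ = 0. ✓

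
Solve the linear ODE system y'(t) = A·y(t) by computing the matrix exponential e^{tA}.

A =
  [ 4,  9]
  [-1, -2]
e^{tA} =
  [3*t*exp(t) + exp(t), 9*t*exp(t)]
  [-t*exp(t), -3*t*exp(t) + exp(t)]

Strategy: write A = P · J · P⁻¹ where J is a Jordan canonical form, so e^{tA} = P · e^{tJ} · P⁻¹, and e^{tJ} can be computed block-by-block.

A has Jordan form
J =
  [1, 1]
  [0, 1]
(up to reordering of blocks).

Per-block formulas:
  For a 2×2 Jordan block J_2(1): exp(t · J_2(1)) = e^(1t)·(I + t·N), where N is the 2×2 nilpotent shift.

After assembling e^{tJ} and conjugating by P, we get:

e^{tA} =
  [3*t*exp(t) + exp(t), 9*t*exp(t)]
  [-t*exp(t), -3*t*exp(t) + exp(t)]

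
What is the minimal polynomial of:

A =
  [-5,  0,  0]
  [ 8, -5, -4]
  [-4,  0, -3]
x^2 + 8*x + 15

The characteristic polynomial is χ_A(x) = (x + 3)*(x + 5)^2, so the eigenvalues are known. The minimal polynomial is
  m_A(x) = Π_λ (x − λ)^{k_λ}
where k_λ is the size of the *largest* Jordan block for λ (equivalently, the smallest k with (A − λI)^k v = 0 for every generalised eigenvector v of λ).

  λ = -5: largest Jordan block has size 1, contributing (x + 5)
  λ = -3: largest Jordan block has size 1, contributing (x + 3)

So m_A(x) = (x + 3)*(x + 5) = x^2 + 8*x + 15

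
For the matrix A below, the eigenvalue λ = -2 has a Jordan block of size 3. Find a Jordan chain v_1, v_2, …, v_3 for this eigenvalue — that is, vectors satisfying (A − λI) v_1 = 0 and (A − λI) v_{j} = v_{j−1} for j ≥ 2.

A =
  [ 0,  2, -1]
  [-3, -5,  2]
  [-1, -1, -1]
A Jordan chain for λ = -2 of length 3:
v_1 = (-1, 1, 0)ᵀ
v_2 = (2, -3, -1)ᵀ
v_3 = (1, 0, 0)ᵀ

Let N = A − (-2)·I. We want v_3 with N^3 v_3 = 0 but N^2 v_3 ≠ 0; then v_{j-1} := N · v_j for j = 3, …, 2.

Pick v_3 = (1, 0, 0)ᵀ.
Then v_2 = N · v_3 = (2, -3, -1)ᵀ.
Then v_1 = N · v_2 = (-1, 1, 0)ᵀ.

Sanity check: (A − (-2)·I) v_1 = (0, 0, 0)ᵀ = 0. ✓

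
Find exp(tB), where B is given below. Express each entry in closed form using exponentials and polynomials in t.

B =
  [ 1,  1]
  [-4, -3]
e^{tB} =
  [2*t*exp(-t) + exp(-t), t*exp(-t)]
  [-4*t*exp(-t), -2*t*exp(-t) + exp(-t)]

Strategy: write B = P · J · P⁻¹ where J is a Jordan canonical form, so e^{tB} = P · e^{tJ} · P⁻¹, and e^{tJ} can be computed block-by-block.

B has Jordan form
J =
  [-1,  1]
  [ 0, -1]
(up to reordering of blocks).

Per-block formulas:
  For a 2×2 Jordan block J_2(-1): exp(t · J_2(-1)) = e^(-1t)·(I + t·N), where N is the 2×2 nilpotent shift.

After assembling e^{tJ} and conjugating by P, we get:

e^{tB} =
  [2*t*exp(-t) + exp(-t), t*exp(-t)]
  [-4*t*exp(-t), -2*t*exp(-t) + exp(-t)]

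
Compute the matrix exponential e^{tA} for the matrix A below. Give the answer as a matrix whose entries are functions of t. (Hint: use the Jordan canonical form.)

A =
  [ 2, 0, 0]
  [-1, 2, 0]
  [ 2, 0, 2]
e^{tA} =
  [exp(2*t), 0, 0]
  [-t*exp(2*t), exp(2*t), 0]
  [2*t*exp(2*t), 0, exp(2*t)]

Strategy: write A = P · J · P⁻¹ where J is a Jordan canonical form, so e^{tA} = P · e^{tJ} · P⁻¹, and e^{tJ} can be computed block-by-block.

A has Jordan form
J =
  [2, 1, 0]
  [0, 2, 0]
  [0, 0, 2]
(up to reordering of blocks).

Per-block formulas:
  For a 2×2 Jordan block J_2(2): exp(t · J_2(2)) = e^(2t)·(I + t·N), where N is the 2×2 nilpotent shift.
  For a 1×1 block at λ = 2: exp(t · [2]) = [e^(2t)].

After assembling e^{tJ} and conjugating by P, we get:

e^{tA} =
  [exp(2*t), 0, 0]
  [-t*exp(2*t), exp(2*t), 0]
  [2*t*exp(2*t), 0, exp(2*t)]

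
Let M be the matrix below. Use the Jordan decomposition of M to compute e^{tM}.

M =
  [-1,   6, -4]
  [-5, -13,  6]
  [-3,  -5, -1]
e^{tM} =
  [-t^2*exp(-5*t) + 4*t*exp(-5*t) + exp(-5*t), -2*t^2*exp(-5*t) + 6*t*exp(-5*t), 2*t^2*exp(-5*t) - 4*t*exp(-5*t)]
  [t^2*exp(-5*t) - 5*t*exp(-5*t), 2*t^2*exp(-5*t) - 8*t*exp(-5*t) + exp(-5*t), -2*t^2*exp(-5*t) + 6*t*exp(-5*t)]
  [t^2*exp(-5*t)/2 - 3*t*exp(-5*t), t^2*exp(-5*t) - 5*t*exp(-5*t), -t^2*exp(-5*t) + 4*t*exp(-5*t) + exp(-5*t)]

Strategy: write M = P · J · P⁻¹ where J is a Jordan canonical form, so e^{tM} = P · e^{tJ} · P⁻¹, and e^{tJ} can be computed block-by-block.

M has Jordan form
J =
  [-5,  1,  0]
  [ 0, -5,  1]
  [ 0,  0, -5]
(up to reordering of blocks).

Per-block formulas:
  For a 3×3 Jordan block J_3(-5): exp(t · J_3(-5)) = e^(-5t)·(I + t·N + (t^2/2)·N^2), where N is the 3×3 nilpotent shift.

After assembling e^{tJ} and conjugating by P, we get:

e^{tM} =
  [-t^2*exp(-5*t) + 4*t*exp(-5*t) + exp(-5*t), -2*t^2*exp(-5*t) + 6*t*exp(-5*t), 2*t^2*exp(-5*t) - 4*t*exp(-5*t)]
  [t^2*exp(-5*t) - 5*t*exp(-5*t), 2*t^2*exp(-5*t) - 8*t*exp(-5*t) + exp(-5*t), -2*t^2*exp(-5*t) + 6*t*exp(-5*t)]
  [t^2*exp(-5*t)/2 - 3*t*exp(-5*t), t^2*exp(-5*t) - 5*t*exp(-5*t), -t^2*exp(-5*t) + 4*t*exp(-5*t) + exp(-5*t)]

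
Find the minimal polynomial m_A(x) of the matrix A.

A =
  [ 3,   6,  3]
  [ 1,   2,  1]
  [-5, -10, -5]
x^2

The characteristic polynomial is χ_A(x) = x^3, so the eigenvalues are known. The minimal polynomial is
  m_A(x) = Π_λ (x − λ)^{k_λ}
where k_λ is the size of the *largest* Jordan block for λ (equivalently, the smallest k with (A − λI)^k v = 0 for every generalised eigenvector v of λ).

  λ = 0: largest Jordan block has size 2, contributing (x − 0)^2

So m_A(x) = x^2 = x^2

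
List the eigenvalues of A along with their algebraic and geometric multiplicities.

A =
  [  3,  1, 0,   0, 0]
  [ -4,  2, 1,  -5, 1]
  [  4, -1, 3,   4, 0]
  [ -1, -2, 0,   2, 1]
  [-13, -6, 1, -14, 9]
λ = 3: alg = 3, geom = 1; λ = 5: alg = 2, geom = 1

Step 1 — factor the characteristic polynomial to read off the algebraic multiplicities:
  χ_A(x) = (x - 5)^2*(x - 3)^3

Step 2 — compute geometric multiplicities via the rank-nullity identity g(λ) = n − rank(A − λI):
  rank(A − (3)·I) = 4, so dim ker(A − (3)·I) = n − 4 = 1
  rank(A − (5)·I) = 4, so dim ker(A − (5)·I) = n − 4 = 1

Summary:
  λ = 3: algebraic multiplicity = 3, geometric multiplicity = 1
  λ = 5: algebraic multiplicity = 2, geometric multiplicity = 1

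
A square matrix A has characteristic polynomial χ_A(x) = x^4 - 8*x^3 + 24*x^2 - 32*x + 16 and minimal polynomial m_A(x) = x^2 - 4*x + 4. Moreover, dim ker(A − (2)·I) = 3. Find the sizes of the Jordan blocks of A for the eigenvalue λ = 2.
Block sizes for λ = 2: [2, 1, 1]

Step 1 — from the characteristic polynomial, algebraic multiplicity of λ = 2 is 4. From dim ker(A − (2)·I) = 3, there are exactly 3 Jordan blocks for λ = 2.
Step 2 — from the minimal polynomial, the factor (x − 2)^2 tells us the largest block for λ = 2 has size 2.
Step 3 — with total size 4, 3 blocks, and largest block 2, the block sizes (in nonincreasing order) are [2, 1, 1].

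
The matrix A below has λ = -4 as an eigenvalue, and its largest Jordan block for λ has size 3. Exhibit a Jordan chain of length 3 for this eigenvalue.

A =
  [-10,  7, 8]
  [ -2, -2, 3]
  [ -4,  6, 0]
A Jordan chain for λ = -4 of length 3:
v_1 = (-10, -4, -4)ᵀ
v_2 = (-6, -2, -4)ᵀ
v_3 = (1, 0, 0)ᵀ

Let N = A − (-4)·I. We want v_3 with N^3 v_3 = 0 but N^2 v_3 ≠ 0; then v_{j-1} := N · v_j for j = 3, …, 2.

Pick v_3 = (1, 0, 0)ᵀ.
Then v_2 = N · v_3 = (-6, -2, -4)ᵀ.
Then v_1 = N · v_2 = (-10, -4, -4)ᵀ.

Sanity check: (A − (-4)·I) v_1 = (0, 0, 0)ᵀ = 0. ✓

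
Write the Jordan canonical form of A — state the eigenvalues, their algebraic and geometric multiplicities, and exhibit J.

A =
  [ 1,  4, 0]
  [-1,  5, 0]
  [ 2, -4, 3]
J_2(3) ⊕ J_1(3)

The characteristic polynomial is
  det(x·I − A) = x^3 - 9*x^2 + 27*x - 27 = (x - 3)^3

Eigenvalues and multiplicities (the geometric multiplicity of λ is n − rank(A − λI), which equals the number of Jordan blocks for λ):
  λ = 3: algebraic multiplicity = 3, geometric multiplicity = 2

Determining the block sizes for each eigenvalue:
  λ = 3: 2 blocks summing to 3 forces exactly one block of size 2 and the rest size 1 → block sizes [2, 1]

Assembling the blocks gives a Jordan form
J =
  [3, 1, 0]
  [0, 3, 0]
  [0, 0, 3]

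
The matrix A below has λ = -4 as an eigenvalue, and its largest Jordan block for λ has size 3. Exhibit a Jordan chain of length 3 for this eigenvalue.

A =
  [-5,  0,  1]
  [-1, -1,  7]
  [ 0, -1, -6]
A Jordan chain for λ = -4 of length 3:
v_1 = (1, -2, 1)ᵀ
v_2 = (-1, -1, 0)ᵀ
v_3 = (1, 0, 0)ᵀ

Let N = A − (-4)·I. We want v_3 with N^3 v_3 = 0 but N^2 v_3 ≠ 0; then v_{j-1} := N · v_j for j = 3, …, 2.

Pick v_3 = (1, 0, 0)ᵀ.
Then v_2 = N · v_3 = (-1, -1, 0)ᵀ.
Then v_1 = N · v_2 = (1, -2, 1)ᵀ.

Sanity check: (A − (-4)·I) v_1 = (0, 0, 0)ᵀ = 0. ✓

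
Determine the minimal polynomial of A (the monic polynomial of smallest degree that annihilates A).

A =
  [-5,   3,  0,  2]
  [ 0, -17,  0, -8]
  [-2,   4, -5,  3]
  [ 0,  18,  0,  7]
x^2 + 10*x + 25

The characteristic polynomial is χ_A(x) = (x + 5)^4, so the eigenvalues are known. The minimal polynomial is
  m_A(x) = Π_λ (x − λ)^{k_λ}
where k_λ is the size of the *largest* Jordan block for λ (equivalently, the smallest k with (A − λI)^k v = 0 for every generalised eigenvector v of λ).

  λ = -5: largest Jordan block has size 2, contributing (x + 5)^2

So m_A(x) = (x + 5)^2 = x^2 + 10*x + 25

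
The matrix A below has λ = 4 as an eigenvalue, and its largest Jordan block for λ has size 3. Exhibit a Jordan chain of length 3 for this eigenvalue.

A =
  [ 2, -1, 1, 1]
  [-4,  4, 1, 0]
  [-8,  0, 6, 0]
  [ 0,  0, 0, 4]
A Jordan chain for λ = 4 of length 3:
v_1 = (2, 4, 8, 0)ᵀ
v_2 = (-1, 0, 0, 0)ᵀ
v_3 = (0, 1, 0, 0)ᵀ

Let N = A − (4)·I. We want v_3 with N^3 v_3 = 0 but N^2 v_3 ≠ 0; then v_{j-1} := N · v_j for j = 3, …, 2.

Pick v_3 = (0, 1, 0, 0)ᵀ.
Then v_2 = N · v_3 = (-1, 0, 0, 0)ᵀ.
Then v_1 = N · v_2 = (2, 4, 8, 0)ᵀ.

Sanity check: (A − (4)·I) v_1 = (0, 0, 0, 0)ᵀ = 0. ✓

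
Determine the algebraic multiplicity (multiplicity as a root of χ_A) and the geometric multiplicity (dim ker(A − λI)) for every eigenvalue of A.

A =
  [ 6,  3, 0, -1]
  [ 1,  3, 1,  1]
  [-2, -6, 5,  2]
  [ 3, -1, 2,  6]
λ = 5: alg = 4, geom = 2

Step 1 — factor the characteristic polynomial to read off the algebraic multiplicities:
  χ_A(x) = (x - 5)^4

Step 2 — compute geometric multiplicities via the rank-nullity identity g(λ) = n − rank(A − λI):
  rank(A − (5)·I) = 2, so dim ker(A − (5)·I) = n − 2 = 2

Summary:
  λ = 5: algebraic multiplicity = 4, geometric multiplicity = 2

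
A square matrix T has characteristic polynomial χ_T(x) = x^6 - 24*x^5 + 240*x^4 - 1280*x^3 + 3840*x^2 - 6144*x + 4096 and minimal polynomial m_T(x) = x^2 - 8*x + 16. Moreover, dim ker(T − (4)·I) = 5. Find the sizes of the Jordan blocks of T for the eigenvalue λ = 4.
Block sizes for λ = 4: [2, 1, 1, 1, 1]

Step 1 — from the characteristic polynomial, algebraic multiplicity of λ = 4 is 6. From dim ker(T − (4)·I) = 5, there are exactly 5 Jordan blocks for λ = 4.
Step 2 — from the minimal polynomial, the factor (x − 4)^2 tells us the largest block for λ = 4 has size 2.
Step 3 — with total size 6, 5 blocks, and largest block 2, the block sizes (in nonincreasing order) are [2, 1, 1, 1, 1].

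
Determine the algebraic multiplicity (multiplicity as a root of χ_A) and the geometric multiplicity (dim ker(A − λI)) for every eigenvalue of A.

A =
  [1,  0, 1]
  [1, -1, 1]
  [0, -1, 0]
λ = 0: alg = 3, geom = 1

Step 1 — factor the characteristic polynomial to read off the algebraic multiplicities:
  χ_A(x) = x^3

Step 2 — compute geometric multiplicities via the rank-nullity identity g(λ) = n − rank(A − λI):
  rank(A − (0)·I) = 2, so dim ker(A − (0)·I) = n − 2 = 1

Summary:
  λ = 0: algebraic multiplicity = 3, geometric multiplicity = 1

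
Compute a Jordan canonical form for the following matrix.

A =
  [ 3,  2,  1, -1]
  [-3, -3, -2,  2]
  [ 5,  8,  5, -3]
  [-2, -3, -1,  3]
J_3(2) ⊕ J_1(2)

The characteristic polynomial is
  det(x·I − A) = x^4 - 8*x^3 + 24*x^2 - 32*x + 16 = (x - 2)^4

Eigenvalues and multiplicities (the geometric multiplicity of λ is n − rank(A − λI), which equals the number of Jordan blocks for λ):
  λ = 2: algebraic multiplicity = 4, geometric multiplicity = 2

Determining the block sizes for each eigenvalue:
  λ = 2: with am = 4 and gm = 2, the partition is not yet determined (e.g. several partitions of 4 into 2 parts exist). Let N = A − (2)·I. Computing rank(N^1) = 2, rank(N^2) = 1, rank(N^3) = 0; the number of blocks of size ≥ j is rank(N^{j−1}) − rank(N^j), giving [2, 1, 1]. So we have 1 block(s) of size 3, 1 block(s) of size 1 → block sizes [3, 1]

Assembling the blocks gives a Jordan form
J =
  [2, 1, 0, 0]
  [0, 2, 1, 0]
  [0, 0, 2, 0]
  [0, 0, 0, 2]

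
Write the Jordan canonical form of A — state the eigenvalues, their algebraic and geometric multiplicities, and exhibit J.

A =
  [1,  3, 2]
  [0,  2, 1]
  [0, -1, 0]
J_3(1)

The characteristic polynomial is
  det(x·I − A) = x^3 - 3*x^2 + 3*x - 1 = (x - 1)^3

Eigenvalues and multiplicities (the geometric multiplicity of λ is n − rank(A − λI), which equals the number of Jordan blocks for λ):
  λ = 1: algebraic multiplicity = 3, geometric multiplicity = 1

Determining the block sizes for each eigenvalue:
  λ = 1: one block (gm = 1), so the single block has size am = 3 → block sizes [3]

Assembling the blocks gives a Jordan form
J =
  [1, 1, 0]
  [0, 1, 1]
  [0, 0, 1]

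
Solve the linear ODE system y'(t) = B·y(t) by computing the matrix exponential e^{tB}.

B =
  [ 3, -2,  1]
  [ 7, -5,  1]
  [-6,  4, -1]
e^{tB} =
  [-2*t^2*exp(-t) + 4*t*exp(-t) + exp(-t), 2*t^2*exp(-t) - 2*t*exp(-t), t^2*exp(-t) + t*exp(-t)]
  [-3*t^2*exp(-t) + 7*t*exp(-t), 3*t^2*exp(-t) - 4*t*exp(-t) + exp(-t), 3*t^2*exp(-t)/2 + t*exp(-t)]
  [2*t^2*exp(-t) - 6*t*exp(-t), -2*t^2*exp(-t) + 4*t*exp(-t), -t^2*exp(-t) + exp(-t)]

Strategy: write B = P · J · P⁻¹ where J is a Jordan canonical form, so e^{tB} = P · e^{tJ} · P⁻¹, and e^{tJ} can be computed block-by-block.

B has Jordan form
J =
  [-1,  1,  0]
  [ 0, -1,  1]
  [ 0,  0, -1]
(up to reordering of blocks).

Per-block formulas:
  For a 3×3 Jordan block J_3(-1): exp(t · J_3(-1)) = e^(-1t)·(I + t·N + (t^2/2)·N^2), where N is the 3×3 nilpotent shift.

After assembling e^{tJ} and conjugating by P, we get:

e^{tB} =
  [-2*t^2*exp(-t) + 4*t*exp(-t) + exp(-t), 2*t^2*exp(-t) - 2*t*exp(-t), t^2*exp(-t) + t*exp(-t)]
  [-3*t^2*exp(-t) + 7*t*exp(-t), 3*t^2*exp(-t) - 4*t*exp(-t) + exp(-t), 3*t^2*exp(-t)/2 + t*exp(-t)]
  [2*t^2*exp(-t) - 6*t*exp(-t), -2*t^2*exp(-t) + 4*t*exp(-t), -t^2*exp(-t) + exp(-t)]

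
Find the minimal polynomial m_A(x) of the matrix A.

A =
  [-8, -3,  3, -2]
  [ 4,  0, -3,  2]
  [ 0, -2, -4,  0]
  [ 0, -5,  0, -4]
x^3 + 12*x^2 + 48*x + 64

The characteristic polynomial is χ_A(x) = (x + 4)^4, so the eigenvalues are known. The minimal polynomial is
  m_A(x) = Π_λ (x − λ)^{k_λ}
where k_λ is the size of the *largest* Jordan block for λ (equivalently, the smallest k with (A − λI)^k v = 0 for every generalised eigenvector v of λ).

  λ = -4: largest Jordan block has size 3, contributing (x + 4)^3

So m_A(x) = (x + 4)^3 = x^3 + 12*x^2 + 48*x + 64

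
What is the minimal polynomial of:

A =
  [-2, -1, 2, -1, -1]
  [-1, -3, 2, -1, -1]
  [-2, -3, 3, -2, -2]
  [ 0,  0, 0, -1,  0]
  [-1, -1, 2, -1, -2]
x^3 + 3*x^2 + 3*x + 1

The characteristic polynomial is χ_A(x) = (x + 1)^5, so the eigenvalues are known. The minimal polynomial is
  m_A(x) = Π_λ (x − λ)^{k_λ}
where k_λ is the size of the *largest* Jordan block for λ (equivalently, the smallest k with (A − λI)^k v = 0 for every generalised eigenvector v of λ).

  λ = -1: largest Jordan block has size 3, contributing (x + 1)^3

So m_A(x) = (x + 1)^3 = x^3 + 3*x^2 + 3*x + 1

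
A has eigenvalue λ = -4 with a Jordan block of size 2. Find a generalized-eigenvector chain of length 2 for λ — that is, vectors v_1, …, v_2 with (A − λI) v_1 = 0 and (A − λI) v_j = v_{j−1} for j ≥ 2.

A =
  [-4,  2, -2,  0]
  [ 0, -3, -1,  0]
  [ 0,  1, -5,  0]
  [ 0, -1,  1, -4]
A Jordan chain for λ = -4 of length 2:
v_1 = (2, 1, 1, -1)ᵀ
v_2 = (0, 1, 0, 0)ᵀ

Let N = A − (-4)·I. We want v_2 with N^2 v_2 = 0 but N^1 v_2 ≠ 0; then v_{j-1} := N · v_j for j = 2, …, 2.

Pick v_2 = (0, 1, 0, 0)ᵀ.
Then v_1 = N · v_2 = (2, 1, 1, -1)ᵀ.

Sanity check: (A − (-4)·I) v_1 = (0, 0, 0, 0)ᵀ = 0. ✓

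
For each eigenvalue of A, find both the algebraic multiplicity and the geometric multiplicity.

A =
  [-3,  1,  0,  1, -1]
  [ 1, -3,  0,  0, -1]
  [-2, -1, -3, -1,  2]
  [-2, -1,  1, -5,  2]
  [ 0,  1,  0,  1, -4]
λ = -4: alg = 3, geom = 1; λ = -3: alg = 2, geom = 1

Step 1 — factor the characteristic polynomial to read off the algebraic multiplicities:
  χ_A(x) = (x + 3)^2*(x + 4)^3

Step 2 — compute geometric multiplicities via the rank-nullity identity g(λ) = n − rank(A − λI):
  rank(A − (-4)·I) = 4, so dim ker(A − (-4)·I) = n − 4 = 1
  rank(A − (-3)·I) = 4, so dim ker(A − (-3)·I) = n − 4 = 1

Summary:
  λ = -4: algebraic multiplicity = 3, geometric multiplicity = 1
  λ = -3: algebraic multiplicity = 2, geometric multiplicity = 1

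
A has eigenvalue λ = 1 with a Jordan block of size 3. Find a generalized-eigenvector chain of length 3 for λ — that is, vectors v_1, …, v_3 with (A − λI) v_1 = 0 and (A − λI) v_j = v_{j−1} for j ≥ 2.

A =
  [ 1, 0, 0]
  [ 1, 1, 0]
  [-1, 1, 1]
A Jordan chain for λ = 1 of length 3:
v_1 = (0, 0, 1)ᵀ
v_2 = (0, 1, -1)ᵀ
v_3 = (1, 0, 0)ᵀ

Let N = A − (1)·I. We want v_3 with N^3 v_3 = 0 but N^2 v_3 ≠ 0; then v_{j-1} := N · v_j for j = 3, …, 2.

Pick v_3 = (1, 0, 0)ᵀ.
Then v_2 = N · v_3 = (0, 1, -1)ᵀ.
Then v_1 = N · v_2 = (0, 0, 1)ᵀ.

Sanity check: (A − (1)·I) v_1 = (0, 0, 0)ᵀ = 0. ✓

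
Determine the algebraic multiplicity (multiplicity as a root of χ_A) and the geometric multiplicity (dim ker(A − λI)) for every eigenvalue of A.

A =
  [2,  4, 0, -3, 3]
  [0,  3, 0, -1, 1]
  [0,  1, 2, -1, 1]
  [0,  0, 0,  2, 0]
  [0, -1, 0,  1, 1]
λ = 2: alg = 5, geom = 3

Step 1 — factor the characteristic polynomial to read off the algebraic multiplicities:
  χ_A(x) = (x - 2)^5

Step 2 — compute geometric multiplicities via the rank-nullity identity g(λ) = n − rank(A − λI):
  rank(A − (2)·I) = 2, so dim ker(A − (2)·I) = n − 2 = 3

Summary:
  λ = 2: algebraic multiplicity = 5, geometric multiplicity = 3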